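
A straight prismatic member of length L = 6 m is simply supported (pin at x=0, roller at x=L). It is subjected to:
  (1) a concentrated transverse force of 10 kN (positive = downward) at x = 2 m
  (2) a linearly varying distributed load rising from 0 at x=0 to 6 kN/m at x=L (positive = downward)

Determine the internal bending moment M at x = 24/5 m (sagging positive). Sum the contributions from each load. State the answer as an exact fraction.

Load 1 — point force P=10 kN at a=2 m (b=L-a=4):
  M_1 = Pa(L-x)/L  [x>a] = 10·2·(6-(24/5))/6 = 4 kN·m
Load 2 — triangular load w₀=6 kN/m (0→w₀ over full span):
  M_2 = w₀Lx/6 - w₀x³/(6L) = 6·6·(24/5)/6 - 6·(24/5)³/(6·6) = 1296/125 kN·m
Superposition: M = Σ M_i = 1796/125 kN·m ≈ 14.368000 kN·m

M(24/5) = 1796/125 kN·m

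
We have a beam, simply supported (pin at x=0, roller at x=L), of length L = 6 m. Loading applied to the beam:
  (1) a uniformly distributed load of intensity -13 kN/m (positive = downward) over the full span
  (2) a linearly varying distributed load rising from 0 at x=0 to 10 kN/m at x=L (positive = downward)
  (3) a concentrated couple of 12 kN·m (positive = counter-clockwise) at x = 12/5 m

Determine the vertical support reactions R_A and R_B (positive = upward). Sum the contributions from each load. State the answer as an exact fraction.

R_A = -27 kN, R_B = -21 kN

Load 1 — uniform load w=-13 kN/m over full span:
  R_A = wL/2 = (-13)·6/2 = -39 kN
  R_B = wL/2 = (-13)·6/2 = -39 kN
Load 2 — triangular load w₀=10 kN/m (0→w₀ over full span):
  R_A = w₀L/6 = 10·6/6 = 10 kN
  R_B = w₀L/3 = 10·6/3 = 20 kN
Load 3 — applied couple M₀=12 kN·m at a=12/5 m (b=L-a=18/5):
  R_A = M₀/L = 12/6 = 2 kN
  R_B = -M₀/L = -12/6 = -2 kN
Superposition: R_A = -27 kN, R_B = -21 kN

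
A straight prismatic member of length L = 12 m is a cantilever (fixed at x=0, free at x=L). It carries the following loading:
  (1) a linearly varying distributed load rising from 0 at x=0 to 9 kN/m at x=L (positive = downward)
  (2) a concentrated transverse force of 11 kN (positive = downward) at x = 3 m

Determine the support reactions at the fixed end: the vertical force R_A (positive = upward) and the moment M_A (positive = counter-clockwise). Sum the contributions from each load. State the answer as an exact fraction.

R_A = 65 kN, M_A = 465 kN·m

Load 1 — triangular load w₀=9 kN/m (0→w₀ over full span):
  R_A = w₀L/2 = 9·12/2 = 54 kN
  M_A = w₀L²/3 = 9·12²/3 = 432 kN·m
Load 2 — point force P=11 kN at a=3 m (b=L-a=9):
  R_A = P = 11 kN
  M_A = Pa = 11·3 = 33 kN·m
Superposition: R_A = 65 kN, M_A = 465 kN·m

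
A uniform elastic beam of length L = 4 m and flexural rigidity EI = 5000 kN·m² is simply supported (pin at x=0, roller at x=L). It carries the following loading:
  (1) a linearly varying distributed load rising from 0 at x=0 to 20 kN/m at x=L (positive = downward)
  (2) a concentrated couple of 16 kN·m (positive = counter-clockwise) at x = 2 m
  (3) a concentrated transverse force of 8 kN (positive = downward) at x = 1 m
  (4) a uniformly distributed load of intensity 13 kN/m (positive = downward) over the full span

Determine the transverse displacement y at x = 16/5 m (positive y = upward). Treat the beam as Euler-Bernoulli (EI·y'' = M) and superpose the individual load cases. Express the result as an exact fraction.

Load 1 — triangular load w₀=20 kN/m (0→w₀ over full span):
  y_1 = -w₀x(7L⁴-10L²x²+3x⁴)/(360LEI) = -20·(16/5)·(7·4⁴-10·4²·(16/5)²+3·(16/5)⁴)/(360·4·5000) = -8128/1953125 m
Load 2 — applied couple M₀=16 kN·m at a=2 m (b=L-a=2):
  y_2 = (M₀x³/(6L)-M₀(x-a)²/2+C₁x)/EI  [x>a] with C₁=M₀(3b²-L²)/(6L)=-8/3 = (16·(16/5)³/(6·4)-16·((16/5)-2)²/2+(-8/3)·(16/5))/5000 = 28/78125 m
Load 3 — point force P=8 kN at a=1 m (b=L-a=3):
  y_3 = -Pa(L-x)(2Lx-a²-x²)/(6LEI)  [x>a] = -8·1·(4-(16/5))·(2·4·(16/5)-1²-(16/5)²)/(6·4·5000) = -359/468750 m
Load 4 — uniform load w=13 kN/m over full span:
  y_4 = -wx(L³-2Lx²+x³)/(24EI) = -13·(16/5)·(4³-2·4·(16/5)²+(16/5)³)/(24·5000) = -6032/1171875 m
Superposition: y = Σ y_i = -113863/11718750 m ≈ -0.009716 m

y(16/5) = -113863/11718750 m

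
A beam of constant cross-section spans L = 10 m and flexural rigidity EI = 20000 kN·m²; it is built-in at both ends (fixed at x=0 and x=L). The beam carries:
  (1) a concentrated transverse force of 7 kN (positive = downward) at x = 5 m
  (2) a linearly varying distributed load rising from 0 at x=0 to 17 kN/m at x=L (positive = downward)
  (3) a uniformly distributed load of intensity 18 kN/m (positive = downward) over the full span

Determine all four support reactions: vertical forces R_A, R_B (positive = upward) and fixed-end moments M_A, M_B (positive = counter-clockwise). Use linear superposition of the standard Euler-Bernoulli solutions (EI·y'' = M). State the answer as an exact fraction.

R_A = 119 kN, M_A = 2585/12 kN·m, R_B = 153 kN, M_B = -975/4 kN·m

Load 1 — point force P=7 kN at a=5 m (b=L-a=5):
  R_A = Pb²(3a+b)/L³ = 7·5²·(3·5+5)/10³ = 7/2 kN
  M_A = Pab²/L² = 7·5·5²/10² = 35/4 kN·m
  R_B = Pa²(a+3b)/L³ = 7·5²·(5+3·5)/10³ = 7/2 kN
  M_B = -Pa²b/L² = -7·5²·5/10² = -35/4 kN·m
Load 2 — triangular load w₀=17 kN/m (0→w₀ over full span):
  R_A = 3w₀L/20 = 3·17·10/20 = 51/2 kN
  M_A = w₀L²/30 = 17·10²/30 = 170/3 kN·m
  R_B = 7w₀L/20 = 7·17·10/20 = 119/2 kN
  M_B = -w₀L²/20 = -17·10²/20 = -85 kN·m
Load 3 — uniform load w=18 kN/m over full span:
  R_A = wL/2 = 18·10/2 = 90 kN
  M_A = wL²/12 = 18·10²/12 = 150 kN·m
  R_B = wL/2 = 18·10/2 = 90 kN
  M_B = -wL²/12 = -18·10²/12 = -150 kN·m
Superposition: R_A = 119 kN, M_A = 2585/12 kN·m, R_B = 153 kN, M_B = -975/4 kN·m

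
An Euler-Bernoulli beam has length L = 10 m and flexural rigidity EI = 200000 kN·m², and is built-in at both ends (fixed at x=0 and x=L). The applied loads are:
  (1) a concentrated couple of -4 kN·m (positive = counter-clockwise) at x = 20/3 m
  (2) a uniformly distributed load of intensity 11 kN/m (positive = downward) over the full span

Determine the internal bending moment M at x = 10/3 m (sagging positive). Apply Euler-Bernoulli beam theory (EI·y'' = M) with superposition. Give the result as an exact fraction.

M(10/3) = 271/9 kN·m

Load 1 — applied couple M₀=-4 kN·m at a=20/3 m (b=L-a=10/3):
  M_1 = R_Ax - M_A  [x≤a] with R_A=-8/15, M_A=-4/3 = (-8/15)·(10/3) - (-4/3) = -4/9 kN·m
Load 2 — uniform load w=11 kN/m over full span:
  M_2 = wLx/2 - wL²/12 - wx²/2 = 11·10·(10/3)/2 - 11·10²/12 - 11·(10/3)²/2 = 275/9 kN·m
Superposition: M = Σ M_i = 271/9 kN·m ≈ 30.111111 kN·m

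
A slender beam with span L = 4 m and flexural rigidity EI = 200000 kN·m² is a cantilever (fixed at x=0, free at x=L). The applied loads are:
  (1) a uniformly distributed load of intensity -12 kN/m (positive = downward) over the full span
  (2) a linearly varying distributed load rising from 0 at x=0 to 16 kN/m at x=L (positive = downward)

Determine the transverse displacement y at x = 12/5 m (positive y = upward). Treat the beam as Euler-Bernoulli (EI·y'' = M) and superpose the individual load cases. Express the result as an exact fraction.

Load 1 — uniform load w=-12 kN/m over full span:
  y_1 = -wx²(x²-4Lx+6L²)/(24EI) = -(-12)·(12/5)²·((12/5)²-4·4·(12/5)+6·4²)/(24·200000) = 1782/1953125 m
Load 2 — triangular load w₀=16 kN/m (0→w₀ over full span):
  y_2 = (w₀Lx³/12-w₀L²x²/6-w₀x⁵/(120L))/EI = (16·4·(12/5)³/12-16·4²·(12/5)²/6-16·(12/5)⁵/(120·4))/200000 = -42648/48828125 m
Superposition: y = Σ y_i = 1902/48828125 m ≈ 0.000039 m

y(12/5) = 1902/48828125 m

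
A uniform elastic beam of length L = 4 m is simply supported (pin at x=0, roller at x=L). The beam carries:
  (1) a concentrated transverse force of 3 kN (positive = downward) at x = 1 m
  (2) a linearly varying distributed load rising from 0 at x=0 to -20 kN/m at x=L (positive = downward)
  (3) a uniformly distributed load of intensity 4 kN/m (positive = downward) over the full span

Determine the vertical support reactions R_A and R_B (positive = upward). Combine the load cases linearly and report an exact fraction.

R_A = -37/12 kN, R_B = -215/12 kN

Load 1 — point force P=3 kN at a=1 m (b=L-a=3):
  R_A = Pb/L = 3·3/4 = 9/4 kN
  R_B = Pa/L = 3·1/4 = 3/4 kN
Load 2 — triangular load w₀=-20 kN/m (0→w₀ over full span):
  R_A = w₀L/6 = (-20)·4/6 = -40/3 kN
  R_B = w₀L/3 = (-20)·4/3 = -80/3 kN
Load 3 — uniform load w=4 kN/m over full span:
  R_A = wL/2 = 4·4/2 = 8 kN
  R_B = wL/2 = 4·4/2 = 8 kN
Superposition: R_A = -37/12 kN, R_B = -215/12 kN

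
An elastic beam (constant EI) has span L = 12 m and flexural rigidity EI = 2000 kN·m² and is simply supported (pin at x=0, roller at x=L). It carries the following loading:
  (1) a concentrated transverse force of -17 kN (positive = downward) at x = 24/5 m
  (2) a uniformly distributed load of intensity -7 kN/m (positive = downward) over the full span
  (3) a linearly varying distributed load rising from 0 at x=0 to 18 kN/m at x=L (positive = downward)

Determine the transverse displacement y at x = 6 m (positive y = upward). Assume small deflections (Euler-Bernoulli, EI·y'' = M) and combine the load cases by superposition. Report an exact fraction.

y(6) = 1179/62500 m

Load 1 — point force P=-17 kN at a=24/5 m (b=L-a=36/5):
  y_1 = -Pa(L-x)(2Lx-a²-x²)/(6LEI)  [x>a] = -(-17)·(24/5)·(12-6)·(2·12·6-(24/5)²-6²)/(6·12·2000) = 9027/31250 m
Load 2 — uniform load w=-7 kN/m over full span:
  y_2 = -wx(L³-2Lx²+x³)/(24EI) = -(-7)·6·(12³-2·12·6²+6³)/(24·2000) = 189/200 m
Load 3 — triangular load w₀=18 kN/m (0→w₀ over full span):
  y_3 = -w₀x(7L⁴-10L²x²+3x⁴)/(360LEI) = -18·6·(7·12⁴-10·12²·6²+3·6⁴)/(360·12·2000) = -243/200 m
Superposition: y = Σ y_i = 1179/62500 m ≈ 0.018864 m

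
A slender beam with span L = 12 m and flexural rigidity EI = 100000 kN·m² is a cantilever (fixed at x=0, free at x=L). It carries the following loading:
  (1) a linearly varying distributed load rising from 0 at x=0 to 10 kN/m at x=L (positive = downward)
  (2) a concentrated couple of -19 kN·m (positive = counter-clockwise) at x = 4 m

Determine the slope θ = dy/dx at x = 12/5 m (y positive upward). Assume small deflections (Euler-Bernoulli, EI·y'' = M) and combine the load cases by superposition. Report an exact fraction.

θ(12/5) = -32061/3125000 rad

Load 1 — triangular load w₀=10 kN/m (0→w₀ over full span):
  θ_1 = (w₀Lx²/4-w₀L²x/3-w₀x⁴/(24L))/EI = (10·12·(12/5)²/4-10·12²·(12/5)/3-10·(12/5)⁴/(24·12))/100000 = -7659/781250 rad
Load 2 — applied couple M₀=-19 kN·m at a=4 m (b=L-a=8):
  θ_2 = M₀x/EI  [x≤a] = (-19)·(12/5)/100000 = -57/125000 rad
Superposition: θ = Σ θ_i = -32061/3125000 rad ≈ -0.010260 rad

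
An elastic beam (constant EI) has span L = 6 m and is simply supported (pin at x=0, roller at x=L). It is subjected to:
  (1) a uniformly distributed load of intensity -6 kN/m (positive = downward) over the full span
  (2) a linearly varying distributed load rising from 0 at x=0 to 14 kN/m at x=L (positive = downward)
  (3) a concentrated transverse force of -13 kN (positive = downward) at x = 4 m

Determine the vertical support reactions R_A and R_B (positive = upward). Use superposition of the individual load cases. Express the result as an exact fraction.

Load 1 — uniform load w=-6 kN/m over full span:
  R_A = wL/2 = (-6)·6/2 = -18 kN
  R_B = wL/2 = (-6)·6/2 = -18 kN
Load 2 — triangular load w₀=14 kN/m (0→w₀ over full span):
  R_A = w₀L/6 = 14·6/6 = 14 kN
  R_B = w₀L/3 = 14·6/3 = 28 kN
Load 3 — point force P=-13 kN at a=4 m (b=L-a=2):
  R_A = Pb/L = (-13)·2/6 = -13/3 kN
  R_B = Pa/L = (-13)·4/6 = -26/3 kN
Superposition: R_A = -25/3 kN, R_B = 4/3 kN

R_A = -25/3 kN, R_B = 4/3 kN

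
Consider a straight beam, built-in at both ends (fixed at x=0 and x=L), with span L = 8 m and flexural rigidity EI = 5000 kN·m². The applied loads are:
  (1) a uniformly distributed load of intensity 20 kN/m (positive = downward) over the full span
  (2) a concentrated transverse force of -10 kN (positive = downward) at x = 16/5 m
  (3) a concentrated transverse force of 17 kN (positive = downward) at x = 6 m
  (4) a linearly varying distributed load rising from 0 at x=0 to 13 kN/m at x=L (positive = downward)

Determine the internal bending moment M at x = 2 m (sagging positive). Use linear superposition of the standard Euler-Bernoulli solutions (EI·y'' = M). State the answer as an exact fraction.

Load 1 — uniform load w=20 kN/m over full span:
  M_1 = wLx/2 - wL²/12 - wx²/2 = 20·8·2/2 - 20·8²/12 - 20·2²/2 = 40/3 kN·m
Load 2 — point force P=-10 kN at a=16/5 m (b=L-a=24/5):
  M_2 = Pb²(3a+b)x/L³ - Pab²/L²  [x≤a] = (-10)·(24/5)²·(3·(16/5)+(24/5))·2/8³ - (-10)·(16/5)·(24/5)²/8² = -36/25 kN·m
Load 3 — point force P=17 kN at a=6 m (b=L-a=2):
  M_3 = Pb²(3a+b)x/L³ - Pab²/L²  [x≤a] = 17·2²·(3·6+2)·2/8³ - 17·6·2²/8² = -17/16 kN·m
Load 4 — triangular load w₀=13 kN/m (0→w₀ over full span):
  M_4 = 3w₀Lx/20 - w₀L²/30 - w₀x³/(6L) = 3·13·8·2/20 - 13·8²/30 - 13·2³/(6·8) = 13/10 kN·m
Superposition: M = Σ M_i = 14557/1200 kN·m ≈ 12.130833 kN·m

M(2) = 14557/1200 kN·m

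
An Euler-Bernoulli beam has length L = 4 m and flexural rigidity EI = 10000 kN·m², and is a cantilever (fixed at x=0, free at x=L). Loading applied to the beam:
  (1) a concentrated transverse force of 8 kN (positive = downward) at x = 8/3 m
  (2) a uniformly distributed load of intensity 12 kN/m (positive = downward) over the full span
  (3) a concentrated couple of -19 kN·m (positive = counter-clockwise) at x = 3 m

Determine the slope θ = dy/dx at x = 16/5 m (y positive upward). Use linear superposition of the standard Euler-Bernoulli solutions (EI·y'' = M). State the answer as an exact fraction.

Load 1 — point force P=8 kN at a=8/3 m (b=L-a=4/3):
  θ_1 = -Pa²/(2EI)  [x>a] = -8·(8/3)²/(2·10000) = -16/5625 rad
Load 2 — uniform load w=12 kN/m over full span:
  θ_2 = -wx(x²-3Lx+3L²)/(6EI) = -12·(16/5)·((16/5)²-3·4·(16/5)+3·4²)/(6·10000) = -992/78125 rad
Load 3 — applied couple M₀=-19 kN·m at a=3 m (b=L-a=1):
  θ_3 = M₀a/EI  [x>a] = (-19)·3/10000 = -57/10000 rad
Superposition: θ = Σ θ_i = -238973/11250000 rad ≈ -0.021242 rad

θ(16/5) = -238973/11250000 rad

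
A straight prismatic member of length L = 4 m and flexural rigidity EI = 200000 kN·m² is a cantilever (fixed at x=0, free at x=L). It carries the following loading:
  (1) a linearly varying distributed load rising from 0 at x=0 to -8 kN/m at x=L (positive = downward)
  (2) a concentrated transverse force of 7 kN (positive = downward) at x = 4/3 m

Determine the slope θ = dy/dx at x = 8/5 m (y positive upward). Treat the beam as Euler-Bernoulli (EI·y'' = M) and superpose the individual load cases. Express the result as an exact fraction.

θ(8/5) = 29609/140625000 rad

Load 1 — triangular load w₀=-8 kN/m (0→w₀ over full span):
  θ_1 = (w₀Lx²/4-w₀L²x/3-w₀x⁴/(24L))/EI = ((-8)·4·(8/5)²/4-(-8)·4²·(8/5)/3-(-8)·(8/5)⁴/(24·4))/200000 = 472/1953125 rad
Load 2 — point force P=7 kN at a=4/3 m (b=L-a=8/3):
  θ_2 = -Pa²/(2EI)  [x>a] = -7·(4/3)²/(2·200000) = -7/225000 rad
Superposition: θ = Σ θ_i = 29609/140625000 rad ≈ 0.000211 rad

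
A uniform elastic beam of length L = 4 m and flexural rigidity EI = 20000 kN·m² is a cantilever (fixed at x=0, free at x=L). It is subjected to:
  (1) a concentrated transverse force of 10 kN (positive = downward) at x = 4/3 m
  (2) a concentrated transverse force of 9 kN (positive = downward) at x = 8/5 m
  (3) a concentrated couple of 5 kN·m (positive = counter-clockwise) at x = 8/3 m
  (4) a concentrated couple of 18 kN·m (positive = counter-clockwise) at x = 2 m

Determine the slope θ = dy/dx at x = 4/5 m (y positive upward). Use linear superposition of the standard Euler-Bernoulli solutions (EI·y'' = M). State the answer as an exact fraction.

θ(4/5) = 43/375000 rad

Load 1 — point force P=10 kN at a=4/3 m (b=L-a=8/3):
  θ_1 = -Px(2a-x)/(2EI)  [x≤a] = -10·(4/5)·(2·(4/3)-(4/5))/(2·20000) = -7/18750 rad
Load 2 — point force P=9 kN at a=8/5 m (b=L-a=12/5):
  θ_2 = -Px(2a-x)/(2EI)  [x≤a] = -9·(4/5)·(2·(8/5)-(4/5))/(2·20000) = -27/62500 rad
Load 3 — applied couple M₀=5 kN·m at a=8/3 m (b=L-a=4/3):
  θ_3 = M₀x/EI  [x≤a] = 5·(4/5)/20000 = 1/5000 rad
Load 4 — applied couple M₀=18 kN·m at a=2 m (b=L-a=2):
  θ_4 = M₀x/EI  [x≤a] = 18·(4/5)/20000 = 9/12500 rad
Superposition: θ = Σ θ_i = 43/375000 rad ≈ 0.000115 rad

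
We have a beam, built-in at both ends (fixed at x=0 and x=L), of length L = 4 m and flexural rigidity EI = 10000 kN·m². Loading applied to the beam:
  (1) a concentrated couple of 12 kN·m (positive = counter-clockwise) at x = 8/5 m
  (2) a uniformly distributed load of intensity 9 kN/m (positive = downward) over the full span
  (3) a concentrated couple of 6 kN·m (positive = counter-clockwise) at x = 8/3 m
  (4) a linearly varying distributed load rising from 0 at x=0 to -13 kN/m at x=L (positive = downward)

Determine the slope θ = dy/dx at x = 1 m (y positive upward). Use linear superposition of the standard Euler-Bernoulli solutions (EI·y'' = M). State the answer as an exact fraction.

θ(1) = -1289/8000000 rad

Load 1 — applied couple M₀=12 kN·m at a=8/5 m (b=L-a=12/5):
  θ_1 = (R_Ax²/2 - M_Ax)/EI  [x≤a] with R_A=108/25, M_A=36/25 = ((108/25)·1²/2 - (36/25)·1)/10000 = 9/125000 rad
Load 2 — uniform load w=9 kN/m over full span:
  θ_2 = -wx(L-x)(L-2x)/(12EI) = -9·1·(4-1)·(4-2·1)/(12·10000) = -9/20000 rad
Load 3 — applied couple M₀=6 kN·m at a=8/3 m (b=L-a=4/3):
  θ_3 = (R_Ax²/2 - M_Ax)/EI  [x≤a] with R_A=2, M_A=2 = (2·1²/2 - 2·1)/10000 = -1/10000 rad
Load 4 — triangular load w₀=-13 kN/m (0→w₀ over full span):
  θ_4 = -w₀(2x(L-x)(L-2x)(x+2L)+x²(L-x)²)/(120LEI) = -(-13)·(2·1·(4-1)·(4-2·1)·(1+2·4)+1²·(4-1)²)/(120·4·10000) = 507/1600000 rad
Superposition: θ = Σ θ_i = -1289/8000000 rad ≈ -0.000161 rad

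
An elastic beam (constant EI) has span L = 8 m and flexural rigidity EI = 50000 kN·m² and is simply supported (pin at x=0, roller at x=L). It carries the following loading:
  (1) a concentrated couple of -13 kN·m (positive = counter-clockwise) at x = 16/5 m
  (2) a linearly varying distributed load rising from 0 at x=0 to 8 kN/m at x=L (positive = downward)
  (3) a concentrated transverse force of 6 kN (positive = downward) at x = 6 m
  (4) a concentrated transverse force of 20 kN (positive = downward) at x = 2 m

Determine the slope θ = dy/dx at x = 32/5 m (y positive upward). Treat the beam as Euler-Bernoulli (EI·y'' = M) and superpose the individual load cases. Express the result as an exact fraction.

Load 1 — applied couple M₀=-13 kN·m at a=16/5 m (b=L-a=24/5):
  θ_1 = (M₀x²/(2L)-M₀(x-a)+C₁)/EI  [x>a] with C₁=M₀(3b²-L²)/(6L)=-104/75 = ((-13)·(32/5)²/(2·8)-(-13)·((32/5)-(16/5))+(-104/75))/50000 = 13/93750 rad
Load 2 — triangular load w₀=8 kN/m (0→w₀ over full span):
  θ_2 = -w₀(7L⁴-30L²x²+15x⁴)/(360LEI) = -8·(7·8⁴-30·8²·(32/5)²+15·(32/5)⁴)/(360·8·50000) = 24224/17578125 rad
Load 3 — point force P=6 kN at a=6 m (b=L-a=2):
  θ_3 = -Pa(2L²-6Lx+3x²+a²)/(6LEI)  [x>a] = -6·6·(2·8²-6·8·(32/5)+3·(32/5)²+6²)/(6·8·50000) = 381/1250000 rad
Load 4 — point force P=20 kN at a=2 m (b=L-a=6):
  θ_4 = -Pa(2L²-6Lx+3x²+a²)/(6LEI)  [x>a] = -20·2·(2·8²-6·8·(32/5)+3·(32/5)²+2²)/(6·8·50000) = 109/125000 rad
Superposition: θ = Σ θ_i = 757559/281250000 rad ≈ 0.002694 rad

θ(32/5) = 757559/281250000 rad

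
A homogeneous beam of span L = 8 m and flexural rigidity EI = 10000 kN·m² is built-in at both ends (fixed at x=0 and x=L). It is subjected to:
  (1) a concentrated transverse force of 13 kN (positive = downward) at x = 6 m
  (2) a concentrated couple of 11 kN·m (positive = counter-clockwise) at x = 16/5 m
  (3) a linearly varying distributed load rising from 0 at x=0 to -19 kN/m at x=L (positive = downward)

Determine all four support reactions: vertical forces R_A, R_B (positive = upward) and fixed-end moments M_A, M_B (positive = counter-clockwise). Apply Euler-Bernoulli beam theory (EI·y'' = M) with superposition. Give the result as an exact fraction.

Load 1 — point force P=13 kN at a=6 m (b=L-a=2):
  R_A = Pb²(3a+b)/L³ = 13·2²·(3·6+2)/8³ = 65/32 kN
  M_A = Pab²/L² = 13·6·2²/8² = 39/8 kN·m
  R_B = Pa²(a+3b)/L³ = 13·6²·(6+3·2)/8³ = 351/32 kN
  M_B = -Pa²b/L² = -13·6²·2/8² = -117/8 kN·m
Load 2 — applied couple M₀=11 kN·m at a=16/5 m (b=L-a=24/5):
  R_A = 6M₀ab/L³ = 6·11·(16/5)·(24/5)/8³ = 99/50 kN
  M_A = M₀b(2a-b)/L² = 11·(24/5)·(2·(16/5)-(24/5))/8² = 33/25 kN·m
  R_B = -6M₀ab/L³ = -6·11·(16/5)·(24/5)/8³ = -99/50 kN
  M_B = M₀a(2b-a)/L² = 11·(16/5)·(2·(24/5)-(16/5))/8² = 88/25 kN·m
Load 3 — triangular load w₀=-19 kN/m (0→w₀ over full span):
  R_A = 3w₀L/20 = 3·(-19)·8/20 = -114/5 kN
  M_A = w₀L²/30 = (-19)·8²/30 = -608/15 kN·m
  R_B = 7w₀L/20 = 7·(-19)·8/20 = -266/5 kN
  M_B = -w₀L²/20 = -(-19)·8²/20 = 304/5 kN·m
Superposition: R_A = -15031/800 kN, M_A = -20603/600 kN·m, R_B = -35369/800 kN, M_B = 9939/200 kN·m

R_A = -15031/800 kN, M_A = -20603/600 kN·m, R_B = -35369/800 kN, M_B = 9939/200 kN·m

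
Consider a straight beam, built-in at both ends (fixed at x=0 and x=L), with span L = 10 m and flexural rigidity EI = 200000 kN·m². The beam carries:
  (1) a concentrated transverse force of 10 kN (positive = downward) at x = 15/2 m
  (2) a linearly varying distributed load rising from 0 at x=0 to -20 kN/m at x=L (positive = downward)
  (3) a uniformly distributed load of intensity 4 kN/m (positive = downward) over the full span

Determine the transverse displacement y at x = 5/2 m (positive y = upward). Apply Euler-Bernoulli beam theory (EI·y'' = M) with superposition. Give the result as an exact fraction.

y(5/2) = 77/245760 m

Load 1 — point force P=10 kN at a=15/2 m (b=L-a=5/2):
  y_1 = -Pb²x²(3aL-(3a+b)x)/(6L³EI)  [x≤a] = -10·(5/2)²·(5/2)²·(3·(15/2)·10-(3·(15/2)+(5/2))·(5/2))/(6·10³·200000) = -13/245760 m
Load 2 — triangular load w₀=-20 kN/m (0→w₀ over full span):
  y_2 = -w₀x²(L-x)²(x+2L)/(120LEI) = -(-20)·(5/2)²·(10-(5/2))²·((5/2)+2·10)/(120·10·200000) = 27/40960 m
Load 3 — uniform load w=4 kN/m over full span:
  y_3 = -wx²(L-x)²/(24EI) = -4·(5/2)²·(10-(5/2))²/(24·200000) = -3/10240 m
Superposition: y = Σ y_i = 77/245760 m ≈ 0.000313 m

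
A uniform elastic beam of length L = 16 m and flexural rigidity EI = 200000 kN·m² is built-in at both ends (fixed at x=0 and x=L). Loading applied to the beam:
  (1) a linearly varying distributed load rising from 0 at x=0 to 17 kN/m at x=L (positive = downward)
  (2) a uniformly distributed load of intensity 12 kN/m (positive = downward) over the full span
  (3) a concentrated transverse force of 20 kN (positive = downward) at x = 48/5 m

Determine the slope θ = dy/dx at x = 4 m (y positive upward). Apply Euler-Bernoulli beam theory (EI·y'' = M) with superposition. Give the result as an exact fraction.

θ(4) = -8947/2500000 rad

Load 1 — triangular load w₀=17 kN/m (0→w₀ over full span):
  θ_1 = -w₀(2x(L-x)(L-2x)(x+2L)+x²(L-x)²)/(120LEI) = -17·(2·4·(16-4)·(16-2·4)·(4+2·16)+4²·(16-4)²)/(120·16·200000) = -663/500000 rad
Load 2 — uniform load w=12 kN/m over full span:
  θ_2 = -wx(L-x)(L-2x)/(12EI) = -12·4·(16-4)·(16-2·4)/(12·200000) = -6/3125 rad
Load 3 — point force P=20 kN at a=48/5 m (b=L-a=32/5):
  θ_3 = -Pb²x(2aL-(3a+b)x)/(2L³EI)  [x≤a] = -20·(32/5)²·4·(2·(48/5)·16-(3·(48/5)+(32/5))·4)/(2·16³·200000) = -26/78125 rad
Superposition: θ = Σ θ_i = -8947/2500000 rad ≈ -0.003579 rad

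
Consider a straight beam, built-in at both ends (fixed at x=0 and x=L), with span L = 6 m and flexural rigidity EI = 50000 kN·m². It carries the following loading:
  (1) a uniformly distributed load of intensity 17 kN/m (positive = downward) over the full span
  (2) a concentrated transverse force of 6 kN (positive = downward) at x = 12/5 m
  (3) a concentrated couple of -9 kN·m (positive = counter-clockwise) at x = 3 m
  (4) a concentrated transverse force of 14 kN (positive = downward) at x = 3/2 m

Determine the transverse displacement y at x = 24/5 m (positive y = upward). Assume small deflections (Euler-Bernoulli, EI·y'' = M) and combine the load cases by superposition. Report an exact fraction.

y(24/5) = -3569733/6250000000 m

Load 1 — uniform load w=17 kN/m over full span:
  y_1 = -wx²(L-x)²/(24EI) = -17·(24/5)²·(6-(24/5))²/(24·50000) = -918/1953125 m
Load 2 — point force P=6 kN at a=12/5 m (b=L-a=18/5):
  y_2 = -Pa²(L-x)²(3bL-(3b+a)(L-x))/(6L³EI)  [x>a] = -6·(12/5)²·(6-(24/5))²·(3·(18/5)·6-(3·(18/5)+(12/5))·(6-(24/5)))/(6·6³·50000) = -1836/48828125 m
Load 3 — applied couple M₀=-9 kN·m at a=3 m (b=L-a=3):
  y_3 = (R_Ax³/6 - M_Ax²/2 - M₀(x-a)²/2)/EI  [x>a] with R_A=-9/4, M_A=-9/4 = ((-9/4)·(24/5)³/6 - (-9/4)·(24/5)²/2 - (-9)·((24/5)-3)²/2)/50000 = -243/12500000 m
Load 4 — point force P=14 kN at a=3/2 m (b=L-a=9/2):
  y_4 = -Pa²(L-x)²(3bL-(3b+a)(L-x))/(6L³EI)  [x>a] = -14·(3/2)²·(6-(24/5))²·(3·(9/2)·6-(3·(9/2)+(3/2))·(6-(24/5)))/(6·6³·50000) = -441/10000000 m
Superposition: y = Σ y_i = -3569733/6250000000 m ≈ -0.000571 m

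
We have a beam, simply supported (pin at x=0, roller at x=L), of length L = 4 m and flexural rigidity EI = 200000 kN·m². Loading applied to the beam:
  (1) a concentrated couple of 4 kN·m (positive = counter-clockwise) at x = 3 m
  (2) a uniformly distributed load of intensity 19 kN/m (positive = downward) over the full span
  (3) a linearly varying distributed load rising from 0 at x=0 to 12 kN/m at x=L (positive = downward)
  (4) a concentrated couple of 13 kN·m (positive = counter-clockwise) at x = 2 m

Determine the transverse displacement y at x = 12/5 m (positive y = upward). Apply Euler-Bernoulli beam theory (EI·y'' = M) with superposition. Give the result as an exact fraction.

Load 1 — applied couple M₀=4 kN·m at a=3 m (b=L-a=1):
  y_1 = (M₀x³/(6L)+C₁x)/EI  [x≤a] with C₁=M₀(3b²-L²)/(6L)=-13/6 = (4·(12/5)³/(6·4)+(-13/6)·(12/5))/200000 = -181/12500000 m
Load 2 — uniform load w=19 kN/m over full span:
  y_2 = -wx(L³-2Lx²+x³)/(24EI) = -19·(12/5)·(4³-2·4·(12/5)²+(12/5)³)/(24·200000) = -589/1953125 m
Load 3 — triangular load w₀=12 kN/m (0→w₀ over full span):
  y_3 = -w₀x(7L⁴-10L²x²+3x⁴)/(360LEI) = -12·(12/5)·(7·4⁴-10·4²·(12/5)²+3·(12/5)⁴)/(360·4·200000) = -4736/48828125 m
Load 4 — applied couple M₀=13 kN·m at a=2 m (b=L-a=2):
  y_4 = (M₀x³/(6L)-M₀(x-a)²/2+C₁x)/EI  [x>a] with C₁=M₀(3b²-L²)/(6L)=-13/6 = (13·(12/5)³/(6·4)-13·((12/5)-2)²/2+(-13/6)·(12/5))/200000 = 39/6250000 m
Superposition: y = Σ y_i = -635627/1562500000 m ≈ -0.000407 m

y(12/5) = -635627/1562500000 m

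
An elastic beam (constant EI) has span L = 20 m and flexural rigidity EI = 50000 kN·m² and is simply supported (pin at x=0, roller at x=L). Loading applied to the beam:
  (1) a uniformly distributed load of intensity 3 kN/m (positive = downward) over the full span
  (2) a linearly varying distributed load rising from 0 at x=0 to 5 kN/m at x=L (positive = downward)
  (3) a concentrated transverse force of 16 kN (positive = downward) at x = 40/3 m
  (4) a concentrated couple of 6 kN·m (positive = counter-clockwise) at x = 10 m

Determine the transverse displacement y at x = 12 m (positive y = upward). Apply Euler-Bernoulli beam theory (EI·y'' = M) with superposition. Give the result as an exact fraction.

Load 1 — uniform load w=3 kN/m over full span:
  y_1 = -wx(L³-2Lx²+x³)/(24EI) = -3·12·(20³-2·20·12²+12³)/(24·50000) = -372/3125 m
Load 2 — triangular load w₀=5 kN/m (0→w₀ over full span):
  y_2 = -w₀x(7L⁴-10L²x²+3x⁴)/(360LEI) = -5·12·(7·20⁴-10·20²·12²+3·12⁴)/(360·20·50000) = -4736/46875 m
Load 3 — point force P=16 kN at a=40/3 m (b=L-a=20/3):
  y_3 = -Pbx(L²-b²-x²)/(6LEI)  [x≤a] = -16·(20/3)·12·(20²-(20/3)²-12²)/(6·20·50000) = -3808/84375 m
Load 4 — applied couple M₀=6 kN·m at a=10 m (b=L-a=10):
  y_4 = (M₀x³/(6L)-M₀(x-a)²/2+C₁x)/EI  [x>a] with C₁=M₀(3b²-L²)/(6L)=-5 = (6·12³/(6·20)-6·(12-10)²/2+(-5)·12)/50000 = 9/31250 m
Superposition: y = Σ y_i = -8941/33750 m ≈ -0.264919 m

y(12) = -8941/33750 m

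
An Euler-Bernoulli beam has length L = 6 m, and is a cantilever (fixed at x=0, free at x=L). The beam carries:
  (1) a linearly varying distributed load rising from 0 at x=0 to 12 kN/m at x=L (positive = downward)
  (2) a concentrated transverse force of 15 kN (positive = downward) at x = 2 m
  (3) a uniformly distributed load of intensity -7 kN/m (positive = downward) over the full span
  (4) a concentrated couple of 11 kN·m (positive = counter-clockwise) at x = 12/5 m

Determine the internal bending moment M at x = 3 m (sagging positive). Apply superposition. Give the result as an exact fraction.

M(3) = -27/2 kN·m

Load 1 — triangular load w₀=12 kN/m (0→w₀ over full span):
  M_1 = w₀Lx/2 - w₀L²/3 - w₀x³/(6L) = 12·6·3/2 - 12·6²/3 - 12·3³/(6·6) = -45 kN·m
Load 2 — point force P=15 kN at a=2 m (b=L-a=4):
  M_2 = 0  [x>a] = 0 kN·m
Load 3 — uniform load w=-7 kN/m over full span:
  M_3 = -w(L-x)²/2 = -(-7)·(6-3)²/2 = 63/2 kN·m
Load 4 — applied couple M₀=11 kN·m at a=12/5 m (b=L-a=18/5):
  M_4 = 0  [x>a] = 0 kN·m
Superposition: M = Σ M_i = -27/2 kN·m ≈ -13.500000 kN·m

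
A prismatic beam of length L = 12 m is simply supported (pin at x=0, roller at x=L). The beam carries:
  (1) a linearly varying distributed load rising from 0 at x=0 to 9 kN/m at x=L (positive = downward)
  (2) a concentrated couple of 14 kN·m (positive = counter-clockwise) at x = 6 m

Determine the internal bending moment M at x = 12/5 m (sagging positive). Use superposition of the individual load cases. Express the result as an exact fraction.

Load 1 — triangular load w₀=9 kN/m (0→w₀ over full span):
  M_1 = w₀Lx/6 - w₀x³/(6L) = 9·12·(12/5)/6 - 9·(12/5)³/(6·12) = 5184/125 kN·m
Load 2 — applied couple M₀=14 kN·m at a=6 m (b=L-a=6):
  M_2 = M₀x/L  [x≤a] = 14·(12/5)/12 = 14/5 kN·m
Superposition: M = Σ M_i = 5534/125 kN·m ≈ 44.272000 kN·m

M(12/5) = 5534/125 kN·m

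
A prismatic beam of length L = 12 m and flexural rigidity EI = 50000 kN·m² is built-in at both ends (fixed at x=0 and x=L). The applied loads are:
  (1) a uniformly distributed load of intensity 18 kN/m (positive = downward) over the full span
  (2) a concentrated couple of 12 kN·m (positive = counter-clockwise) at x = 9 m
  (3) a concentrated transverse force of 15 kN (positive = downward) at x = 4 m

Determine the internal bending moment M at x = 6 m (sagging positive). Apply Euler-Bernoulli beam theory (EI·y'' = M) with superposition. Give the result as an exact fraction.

Load 1 — uniform load w=18 kN/m over full span:
  M_1 = wLx/2 - wL²/12 - wx²/2 = 18·12·6/2 - 18·12²/12 - 18·6²/2 = 108 kN·m
Load 2 — applied couple M₀=12 kN·m at a=9 m (b=L-a=3):
  M_2 = R_Ax - M_A  [x≤a] with R_A=9/8, M_A=15/4 = (9/8)·6 - (15/4) = 3 kN·m
Load 3 — point force P=15 kN at a=4 m (b=L-a=8):
  M_3 = Pa²(a+3b)(L-x)/L³ - Pa²b/L²  [x>a] = 15·4²·(4+3·8)·(12-6)/12³ - 15·4²·8/12² = 10 kN·m
Superposition: M = Σ M_i = 121 kN·m ≈ 121.000000 kN·m

M(6) = 121 kN·m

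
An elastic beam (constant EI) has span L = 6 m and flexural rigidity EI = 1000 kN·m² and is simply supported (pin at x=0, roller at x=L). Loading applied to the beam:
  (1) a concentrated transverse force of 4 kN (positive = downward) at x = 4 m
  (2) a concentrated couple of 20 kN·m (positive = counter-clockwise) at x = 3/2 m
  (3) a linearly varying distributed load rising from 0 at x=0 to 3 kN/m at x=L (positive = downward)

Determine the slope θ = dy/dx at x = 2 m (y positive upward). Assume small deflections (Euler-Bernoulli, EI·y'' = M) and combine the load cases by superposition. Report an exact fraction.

θ(2) = -173/180000 rad

Load 1 — point force P=4 kN at a=4 m (b=L-a=2):
  θ_1 = -Pb(L²-b²-3x²)/(6LEI)  [x≤a] = -4·2·(6²-2²-3·2²)/(6·6·1000) = -1/225 rad
Load 2 — applied couple M₀=20 kN·m at a=3/2 m (b=L-a=9/2):
  θ_2 = (M₀x²/(2L)-M₀(x-a)+C₁)/EI  [x>a] with C₁=M₀(3b²-L²)/(6L)=55/4 = (20·2²/(2·6)-20·(2-(3/2))+(55/4))/1000 = 1/96 rad
Load 3 — triangular load w₀=3 kN/m (0→w₀ over full span):
  θ_3 = -w₀(7L⁴-30L²x²+15x⁴)/(360LEI) = -3·(7·6⁴-30·6²·2²+15·2⁴)/(360·6·1000) = -13/1875 rad
Superposition: θ = Σ θ_i = -173/180000 rad ≈ -0.000961 rad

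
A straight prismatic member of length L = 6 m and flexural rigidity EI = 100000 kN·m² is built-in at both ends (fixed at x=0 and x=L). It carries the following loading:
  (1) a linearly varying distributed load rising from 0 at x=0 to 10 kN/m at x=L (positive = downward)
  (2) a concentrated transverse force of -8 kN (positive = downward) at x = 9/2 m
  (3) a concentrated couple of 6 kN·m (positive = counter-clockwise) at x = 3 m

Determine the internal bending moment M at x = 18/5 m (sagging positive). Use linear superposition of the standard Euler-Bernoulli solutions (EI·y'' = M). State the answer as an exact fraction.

M(18/5) = 309/100 kN·m

Load 1 — triangular load w₀=10 kN/m (0→w₀ over full span):
  M_1 = 3w₀Lx/20 - w₀L²/30 - w₀x³/(6L) = 3·10·6·(18/5)/20 - 10·6²/30 - 10·(18/5)³/(6·6) = 186/25 kN·m
Load 2 — point force P=-8 kN at a=9/2 m (b=L-a=3/2):
  M_2 = Pb²(3a+b)x/L³ - Pab²/L²  [x≤a] = (-8)·(3/2)²·(3·(9/2)+(3/2))·(18/5)/6³ - (-8)·(9/2)·(3/2)²/6² = -9/4 kN·m
Load 3 — applied couple M₀=6 kN·m at a=3 m (b=L-a=3):
  M_3 = R_Ax - M_A - M₀  [x>a] with R_A=3/2, M_A=3/2 = (3/2)·(18/5) - (3/2) - 6 = -21/10 kN·m
Superposition: M = Σ M_i = 309/100 kN·m ≈ 3.090000 kN·m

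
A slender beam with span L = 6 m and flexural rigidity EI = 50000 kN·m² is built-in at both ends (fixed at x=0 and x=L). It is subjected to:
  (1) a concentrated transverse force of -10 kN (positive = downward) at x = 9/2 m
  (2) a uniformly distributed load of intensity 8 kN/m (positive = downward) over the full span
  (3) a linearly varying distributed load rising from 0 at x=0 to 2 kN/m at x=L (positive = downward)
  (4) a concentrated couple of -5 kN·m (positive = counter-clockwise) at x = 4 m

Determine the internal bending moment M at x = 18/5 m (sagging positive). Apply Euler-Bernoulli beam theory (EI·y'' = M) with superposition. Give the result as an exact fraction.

M(18/5) = 41413/6000 kN·m

Load 1 — point force P=-10 kN at a=9/2 m (b=L-a=3/2):
  M_1 = Pb²(3a+b)x/L³ - Pab²/L²  [x≤a] = (-10)·(3/2)²·(3·(9/2)+(3/2))·(18/5)/6³ - (-10)·(9/2)·(3/2)²/6² = -45/16 kN·m
Load 2 — uniform load w=8 kN/m over full span:
  M_2 = wLx/2 - wL²/12 - wx²/2 = 8·6·(18/5)/2 - 8·6²/12 - 8·(18/5)²/2 = 264/25 kN·m
Load 3 — triangular load w₀=2 kN/m (0→w₀ over full span):
  M_3 = 3w₀Lx/20 - w₀L²/30 - w₀x³/(6L) = 3·2·6·(18/5)/20 - 2·6²/30 - 2·(18/5)³/(6·6) = 186/125 kN·m
Load 4 — applied couple M₀=-5 kN·m at a=4 m (b=L-a=2):
  M_4 = R_Ax - M_A  [x≤a] with R_A=-10/9, M_A=-5/3 = (-10/9)·(18/5) - (-5/3) = -7/3 kN·m
Superposition: M = Σ M_i = 41413/6000 kN·m ≈ 6.902167 kN·m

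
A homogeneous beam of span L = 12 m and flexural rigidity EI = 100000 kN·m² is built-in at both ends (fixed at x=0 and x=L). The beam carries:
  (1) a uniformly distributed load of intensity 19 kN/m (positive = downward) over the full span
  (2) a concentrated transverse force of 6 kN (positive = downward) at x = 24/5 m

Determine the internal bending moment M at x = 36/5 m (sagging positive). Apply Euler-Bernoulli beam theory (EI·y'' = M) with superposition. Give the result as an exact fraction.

M(36/5) = 64716/625 kN·m

Load 1 — uniform load w=19 kN/m over full span:
  M_1 = wLx/2 - wL²/12 - wx²/2 = 19·12·(36/5)/2 - 19·12²/12 - 19·(36/5)²/2 = 2508/25 kN·m
Load 2 — point force P=6 kN at a=24/5 m (b=L-a=36/5):
  M_2 = Pa²(a+3b)(L-x)/L³ - Pa²b/L²  [x>a] = 6·(24/5)²·((24/5)+3·(36/5))·(12-(36/5))/12³ - 6·(24/5)²·(36/5)/12² = 2016/625 kN·m
Superposition: M = Σ M_i = 64716/625 kN·m ≈ 103.545600 kN·m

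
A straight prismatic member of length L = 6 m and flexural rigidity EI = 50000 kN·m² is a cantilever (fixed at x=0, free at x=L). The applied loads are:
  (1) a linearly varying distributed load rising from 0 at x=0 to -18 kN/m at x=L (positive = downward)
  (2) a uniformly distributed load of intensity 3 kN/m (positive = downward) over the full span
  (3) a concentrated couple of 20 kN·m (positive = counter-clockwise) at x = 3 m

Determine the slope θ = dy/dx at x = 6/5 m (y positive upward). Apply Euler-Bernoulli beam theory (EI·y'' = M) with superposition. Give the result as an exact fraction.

θ(6/5) = 59961/15625000 rad

Load 1 — triangular load w₀=-18 kN/m (0→w₀ over full span):
  θ_1 = (w₀Lx²/4-w₀L²x/3-w₀x⁴/(24L))/EI = ((-18)·6·(6/5)²/4-(-18)·6²·(6/5)/3-(-18)·(6/5)⁴/(24·6))/50000 = 68931/15625000 rad
Load 2 — uniform load w=3 kN/m over full span:
  θ_2 = -wx(x²-3Lx+3L²)/(6EI) = -3·(6/5)·((6/5)²-3·6·(6/5)+3·6²)/(6·50000) = -1647/1562500 rad
Load 3 — applied couple M₀=20 kN·m at a=3 m (b=L-a=3):
  θ_3 = M₀x/EI  [x≤a] = 20·(6/5)/50000 = 3/6250 rad
Superposition: θ = Σ θ_i = 59961/15625000 rad ≈ 0.003838 rad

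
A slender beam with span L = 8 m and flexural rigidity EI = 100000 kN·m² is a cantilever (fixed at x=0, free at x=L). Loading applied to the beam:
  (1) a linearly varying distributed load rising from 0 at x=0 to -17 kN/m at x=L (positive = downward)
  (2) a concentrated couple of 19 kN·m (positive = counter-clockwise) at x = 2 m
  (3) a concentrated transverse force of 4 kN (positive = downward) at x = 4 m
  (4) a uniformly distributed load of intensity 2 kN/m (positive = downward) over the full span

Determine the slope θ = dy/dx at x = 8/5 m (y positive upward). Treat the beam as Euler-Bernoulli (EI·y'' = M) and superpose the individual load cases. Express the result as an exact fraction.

Load 1 — triangular load w₀=-17 kN/m (0→w₀ over full span):
  θ_1 = (w₀Lx²/4-w₀L²x/3-w₀x⁴/(24L))/EI = ((-17)·8·(8/5)²/4-(-17)·8²·(8/5)/3-(-17)·(8/5)⁴/(24·8))/100000 = 28934/5859375 rad
Load 2 — applied couple M₀=19 kN·m at a=2 m (b=L-a=6):
  θ_2 = M₀x/EI  [x≤a] = 19·(8/5)/100000 = 19/62500 rad
Load 3 — point force P=4 kN at a=4 m (b=L-a=4):
  θ_3 = -Px(2a-x)/(2EI)  [x≤a] = -4·(8/5)·(2·4-(8/5))/(2·100000) = -16/78125 rad
Load 4 — uniform load w=2 kN/m over full span:
  θ_4 = -wx(x²-3Lx+3L²)/(6EI) = -2·(8/5)·((8/5)²-3·8·(8/5)+3·8²)/(6·100000) = -976/1171875 rad
Superposition: θ = Σ θ_i = 32847/7812500 rad ≈ 0.004204 rad

θ(8/5) = 32847/7812500 rad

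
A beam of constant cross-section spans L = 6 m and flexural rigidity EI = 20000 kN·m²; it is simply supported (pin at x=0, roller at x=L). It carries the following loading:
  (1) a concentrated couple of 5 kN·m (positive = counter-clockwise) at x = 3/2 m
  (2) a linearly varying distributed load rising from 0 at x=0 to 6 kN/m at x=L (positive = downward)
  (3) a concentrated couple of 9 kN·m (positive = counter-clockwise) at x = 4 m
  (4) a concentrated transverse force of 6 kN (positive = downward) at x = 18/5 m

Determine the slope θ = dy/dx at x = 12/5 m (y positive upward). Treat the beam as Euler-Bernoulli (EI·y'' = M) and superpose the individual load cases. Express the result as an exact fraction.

θ(12/5) = -148289/200000000 rad

Load 1 — applied couple M₀=5 kN·m at a=3/2 m (b=L-a=9/2):
  θ_1 = (M₀x²/(2L)-M₀(x-a)+C₁)/EI  [x>a] with C₁=M₀(3b²-L²)/(6L)=55/16 = (5·(12/5)²/(2·6)-5·((12/5)-(3/2))+(55/16))/20000 = 107/1600000 rad
Load 2 — triangular load w₀=6 kN/m (0→w₀ over full span):
  θ_2 = -w₀(7L⁴-30L²x²+15x⁴)/(360LEI) = -6·(7·6⁴-30·6²·(12/5)²+15·(12/5)⁴)/(360·6·20000) = -2907/6250000 rad
Load 3 — applied couple M₀=9 kN·m at a=4 m (b=L-a=2):
  θ_3 = (M₀x²/(2L)+C₁)/EI  [x≤a] with C₁=M₀(3b²-L²)/(6L)=-6 = (9·(12/5)²/(2·6)+(-6))/20000 = -21/250000 rad
Load 4 — point force P=6 kN at a=18/5 m (b=L-a=12/5):
  θ_4 = -Pb(L²-b²-3x²)/(6LEI)  [x≤a] = -6·(12/5)·(6²-(12/5)²-3·(12/5)²)/(6·6·20000) = -81/312500 rad
Superposition: θ = Σ θ_i = -148289/200000000 rad ≈ -0.000741 rad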